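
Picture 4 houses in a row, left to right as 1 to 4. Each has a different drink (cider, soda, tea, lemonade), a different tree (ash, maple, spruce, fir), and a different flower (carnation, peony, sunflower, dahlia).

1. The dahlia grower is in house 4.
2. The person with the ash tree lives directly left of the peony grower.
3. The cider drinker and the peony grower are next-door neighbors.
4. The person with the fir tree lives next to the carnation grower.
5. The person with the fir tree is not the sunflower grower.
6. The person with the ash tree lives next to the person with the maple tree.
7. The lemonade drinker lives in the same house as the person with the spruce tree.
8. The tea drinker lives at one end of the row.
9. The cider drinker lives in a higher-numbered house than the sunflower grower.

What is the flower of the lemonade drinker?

dahlia

By clue 1, the dahlia grower is in house 4.
The tea drinker is narrowed to house 1 or 4; consider each.
Placing it in house 4 leads to a contradiction, so it's in house 1.
The person with the ash tree is narrowed to house 1 or 2; consider each.
Placing it in house 1 leads to a contradiction, so it's in house 2.
Clue 2: the peony grower is in house 3.
Clue 4: the carnation grower is in house 2.
That leaves spruce as the tree for house 4.
That leaves sunflower as the flower for house 1.
From clue 5, the person with the fir tree must be in house 3.
The lemonade drinker is in house 4 (clue 7).
That leaves soda as the drink for house 3.
The only tree still possible for house 1 is maple.
That leaves cider as the drink for house 2.
So: house 1 = tea/maple/sunflower, house 2 = cider/ash/carnation, house 3 = soda/fir/peony, house 4 = lemonade/spruce/dahlia.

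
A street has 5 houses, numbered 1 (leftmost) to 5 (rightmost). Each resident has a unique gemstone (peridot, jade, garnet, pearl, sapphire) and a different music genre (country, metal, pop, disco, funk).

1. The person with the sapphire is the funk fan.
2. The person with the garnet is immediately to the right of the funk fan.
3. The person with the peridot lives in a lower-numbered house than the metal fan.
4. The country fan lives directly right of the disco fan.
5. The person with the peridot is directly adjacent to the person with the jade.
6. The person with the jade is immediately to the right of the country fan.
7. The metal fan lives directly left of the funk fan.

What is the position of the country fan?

House 5 music genre: only pop fits.
By clue 5, the person with the peridot is in house 2.
Clue 5 places the person with the jade in house 3.
Clue 6 places the country fan in house 2.
House 1's gemstone must be pearl (nothing else left).
House 4's gemstone must be sapphire (nothing else left).
That leaves garnet as the gemstone for house 5.
So house 1 gets disco for music genre.
That leaves metal as the music genre for house 3.
So house 4 gets funk for music genre.
So: house 1 = pearl/disco, house 2 = peridot/country, house 3 = jade/metal, house 4 = sapphire/funk, house 5 = garnet/pop.

2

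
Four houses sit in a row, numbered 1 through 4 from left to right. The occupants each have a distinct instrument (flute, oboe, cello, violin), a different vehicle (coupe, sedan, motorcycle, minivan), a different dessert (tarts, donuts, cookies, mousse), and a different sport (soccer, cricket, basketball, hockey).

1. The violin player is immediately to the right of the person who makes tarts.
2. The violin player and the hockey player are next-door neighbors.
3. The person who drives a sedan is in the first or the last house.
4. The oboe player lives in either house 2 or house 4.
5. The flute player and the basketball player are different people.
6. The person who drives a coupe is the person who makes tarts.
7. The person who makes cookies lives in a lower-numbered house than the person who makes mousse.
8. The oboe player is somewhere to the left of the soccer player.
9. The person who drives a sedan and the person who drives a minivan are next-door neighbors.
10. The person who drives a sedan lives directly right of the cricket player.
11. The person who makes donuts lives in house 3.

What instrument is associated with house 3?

violin

Clue 8 places the oboe player in house 2.
Clue 10 places the person who drives a sedan in house 4.
The cricket player is in house 3 (clue 10).
Clue 11: the person who makes donuts is in house 3.
That leaves mousse as the dessert for house 4.
Clue 1: the violin player is in house 3.
The person who makes tarts is in house 2 (clue 1).
Clue 6: the person who drives a coupe is in house 2.
Clue 9: the person who drives a minivan is in house 3.
So house 1 gets motorcycle for vehicle.
So house 1 gets cookies for dessert.
House 1's sport must be basketball (nothing else left).
That leaves hockey as the sport for house 2.
House 4's sport must be soccer (nothing else left).
Clue 5 places the flute player in house 4.
So house 1 gets cello for instrument.
So: house 1 = cello/motorcycle/cookies/basketball, house 2 = oboe/coupe/tarts/hockey, house 3 = violin/minivan/donuts/cricket, house 4 = flute/sedan/mousse/soccer.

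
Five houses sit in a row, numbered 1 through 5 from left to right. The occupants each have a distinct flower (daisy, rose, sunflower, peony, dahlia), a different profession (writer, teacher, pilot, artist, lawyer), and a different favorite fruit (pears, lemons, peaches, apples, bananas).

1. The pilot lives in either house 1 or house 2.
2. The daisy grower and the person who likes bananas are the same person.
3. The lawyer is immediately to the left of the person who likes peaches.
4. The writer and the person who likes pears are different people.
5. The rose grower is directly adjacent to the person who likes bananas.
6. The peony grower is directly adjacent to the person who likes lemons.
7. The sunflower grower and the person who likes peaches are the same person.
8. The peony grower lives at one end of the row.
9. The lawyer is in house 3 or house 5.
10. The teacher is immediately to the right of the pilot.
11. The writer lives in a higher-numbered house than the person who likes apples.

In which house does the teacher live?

By clue 9, the lawyer is in house 3.
Clue 3: the person who likes peaches is in house 4.
Clue 7: the sunflower grower is in house 4.
From clue 10, the pilot must be in house 1.
So house 2 gets teacher for profession.
The peony grower is in house 1 (clue 6).
House 2 favorite fruit: only lemons fits.
House 5 favorite fruit: only pears fits.
From clue 2, the daisy grower must be in house 3.
Clue 2 places the person who likes bananas in house 3.
Clue 4: the writer is in house 4.
The rose grower is in house 2 (clue 5).
House 5's flower must be dahlia (nothing else left).
That leaves artist as the profession for house 5.
House 1 favorite fruit: only apples fits.
So: house 1 = peony/pilot/apples, house 2 = rose/teacher/lemons, house 3 = daisy/lawyer/bananas, house 4 = sunflower/writer/peaches, house 5 = dahlia/artist/pears.

2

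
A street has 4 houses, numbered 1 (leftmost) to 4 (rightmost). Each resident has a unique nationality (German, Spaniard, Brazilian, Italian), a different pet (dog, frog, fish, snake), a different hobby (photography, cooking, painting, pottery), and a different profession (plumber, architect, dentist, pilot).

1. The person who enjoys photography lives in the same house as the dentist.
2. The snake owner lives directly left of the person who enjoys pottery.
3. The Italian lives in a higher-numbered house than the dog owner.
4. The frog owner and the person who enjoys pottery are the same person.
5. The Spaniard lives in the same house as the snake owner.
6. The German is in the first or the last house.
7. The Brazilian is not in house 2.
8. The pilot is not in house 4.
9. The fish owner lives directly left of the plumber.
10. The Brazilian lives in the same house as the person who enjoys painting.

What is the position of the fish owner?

2

The only pet still possible for house 4 is frog.
From clue 4, the person who enjoys pottery must be in house 4.
Clue 2: the snake owner is in house 3.
Clue 5: the Spaniard is in house 3.
That leaves Brazilian as the nationality for house 1.
So house 2 gets Italian for nationality.
House 4's nationality must be German (nothing else left).
From clue 3, the dog owner must be in house 1.
The person who enjoys painting is in house 1 (clue 10).
So house 2 gets fish for pet.
House 4's profession must be architect (nothing else left).
From clue 9, the plumber must be in house 3.
House 1 profession: only pilot fits.
House 2's profession must be dentist (nothing else left).
Clue 1 places the person who enjoys photography in house 2.
House 3's hobby must be cooking (nothing else left).
So: house 1 = Brazilian/dog/painting/pilot, house 2 = Italian/fish/photography/dentist, house 3 = Spaniard/snake/cooking/plumber, house 4 = German/frog/pottery/architect.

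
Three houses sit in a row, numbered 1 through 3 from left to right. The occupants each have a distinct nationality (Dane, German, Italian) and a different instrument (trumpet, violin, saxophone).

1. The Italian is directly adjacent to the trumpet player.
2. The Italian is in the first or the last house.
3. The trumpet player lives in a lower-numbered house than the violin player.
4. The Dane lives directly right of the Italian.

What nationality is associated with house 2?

Dane

Clue 4: the Dane is in house 2.
Clue 4 places the Italian in house 1.
House 3 nationality: only German fits.
Clue 1 places the trumpet player in house 2.
Clue 3 places the violin player in house 3.
The only instrument still possible for house 1 is saxophone.
So: house 1 = Italian/saxophone, house 2 = Dane/trumpet, house 3 = German/violin.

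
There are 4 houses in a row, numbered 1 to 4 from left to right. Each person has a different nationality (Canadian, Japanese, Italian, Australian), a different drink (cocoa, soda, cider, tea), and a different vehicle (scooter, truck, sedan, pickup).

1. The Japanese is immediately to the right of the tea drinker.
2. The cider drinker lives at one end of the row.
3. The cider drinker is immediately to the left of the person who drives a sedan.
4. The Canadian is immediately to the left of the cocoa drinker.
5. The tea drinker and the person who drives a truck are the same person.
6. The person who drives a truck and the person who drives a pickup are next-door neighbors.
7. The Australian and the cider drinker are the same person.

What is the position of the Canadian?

From clue 3, the cider drinker must be in house 1.
The person who drives a sedan is in house 2 (clue 3).
Clue 7 places the Australian in house 1.
Clue 5 places the tea drinker in house 3.
The person who drives a truck is in house 3 (clue 5).
From clue 6, the person who drives a pickup must be in house 4.
That leaves soda as the drink for house 2.
House 4's drink must be cocoa (nothing else left).
The only vehicle still possible for house 1 is scooter.
The Japanese is in house 4 (clue 1).
Clue 4 places the Canadian in house 3.
House 2 nationality: only Italian fits.
So: house 1 = Australian/cider/scooter, house 2 = Italian/soda/sedan, house 3 = Canadian/tea/truck, house 4 = Japanese/cocoa/pickup.

3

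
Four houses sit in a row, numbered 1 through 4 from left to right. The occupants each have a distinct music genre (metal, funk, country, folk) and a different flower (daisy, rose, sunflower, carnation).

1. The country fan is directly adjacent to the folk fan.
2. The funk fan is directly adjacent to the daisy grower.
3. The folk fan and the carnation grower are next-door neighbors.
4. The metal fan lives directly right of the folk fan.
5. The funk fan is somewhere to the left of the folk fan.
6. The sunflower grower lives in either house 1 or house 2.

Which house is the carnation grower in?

The folk fan is narrowed to house 2 or 3; consider each.
Placing it in house 2 leads to a contradiction, so it's in house 3.
From clue 4, the metal fan must be in house 4.
House 1's music genre must be funk (nothing else left).
The only music genre still possible for house 2 is country.
Clue 2 places the daisy grower in house 2.
The only flower still possible for house 1 is sunflower.
House 3's flower must be rose (nothing else left).
That leaves carnation as the flower for house 4.
So: house 1 = funk/sunflower, house 2 = country/daisy, house 3 = folk/rose, house 4 = metal/carnation.

4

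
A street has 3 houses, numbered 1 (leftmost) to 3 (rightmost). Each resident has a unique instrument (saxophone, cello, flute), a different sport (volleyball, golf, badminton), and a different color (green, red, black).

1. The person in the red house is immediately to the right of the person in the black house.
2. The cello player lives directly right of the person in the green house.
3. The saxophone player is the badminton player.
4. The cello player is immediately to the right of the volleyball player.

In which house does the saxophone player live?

So house 3 gets red for color.
Clue 1 places the person in the black house in house 2.
House 1's color must be green (nothing else left).
The cello player is in house 2 (clue 2).
Clue 4: the volleyball player is in house 1.
From clue 3, the saxophone player must be in house 3.
Clue 3 places the badminton player in house 3.
So house 1 gets flute for instrument.
That leaves golf as the sport for house 2.
So: house 1 = flute/volleyball/green, house 2 = cello/golf/black, house 3 = saxophone/badminton/red.

3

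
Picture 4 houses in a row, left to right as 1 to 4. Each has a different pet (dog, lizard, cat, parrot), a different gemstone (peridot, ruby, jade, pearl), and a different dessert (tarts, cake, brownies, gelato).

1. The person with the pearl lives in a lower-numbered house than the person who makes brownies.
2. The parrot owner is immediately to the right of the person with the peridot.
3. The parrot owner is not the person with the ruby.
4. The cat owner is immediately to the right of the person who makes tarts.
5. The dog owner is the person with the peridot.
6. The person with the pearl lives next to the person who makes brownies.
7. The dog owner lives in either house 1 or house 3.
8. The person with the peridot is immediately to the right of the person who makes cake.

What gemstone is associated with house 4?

jade

Clue 5: the dog owner is in house 3.
By clue 5, the person with the peridot is in house 3.
Clue 8 places the person who makes cake in house 2.
So house 1 gets lizard for pet.
House 2 pet: only cat fits.
That leaves parrot as the pet for house 4.
Clue 4 places the person who makes tarts in house 1.
By clue 6, the person with the pearl is in house 2.
Clue 6: the person who makes brownies is in house 3.
House 4 gemstone: only jade fits.
That leaves gelato as the dessert for house 4.
House 1's gemstone must be ruby (nothing else left).
So: house 1 = lizard/ruby/tarts, house 2 = cat/pearl/cake, house 3 = dog/peridot/brownies, house 4 = parrot/jade/gelato.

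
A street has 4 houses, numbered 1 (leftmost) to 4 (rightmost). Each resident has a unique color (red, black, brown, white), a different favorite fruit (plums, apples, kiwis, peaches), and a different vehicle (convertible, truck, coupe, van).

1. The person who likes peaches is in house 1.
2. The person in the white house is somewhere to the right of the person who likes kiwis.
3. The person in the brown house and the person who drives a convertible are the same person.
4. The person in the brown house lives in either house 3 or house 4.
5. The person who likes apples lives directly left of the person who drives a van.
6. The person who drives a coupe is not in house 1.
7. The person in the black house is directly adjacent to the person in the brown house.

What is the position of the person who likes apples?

From clue 1, the person who likes peaches must be in house 1.
So house 1 gets red for color.
That leaves plums as the favorite fruit for house 4.
So house 2 gets black for color.
House 1 vehicle: only truck fits.
That leaves coupe as the vehicle for house 2.
The person in the brown house is in house 3 (clue 7).
The only color still possible for house 4 is white.
Clue 3: the person who drives a convertible is in house 3.
House 4 vehicle: only van fits.
Clue 5: the person who likes apples is in house 3.
So house 2 gets kiwis for favorite fruit.
So: house 1 = red/peaches/truck, house 2 = black/kiwis/coupe, house 3 = brown/apples/convertible, house 4 = white/plums/van.

3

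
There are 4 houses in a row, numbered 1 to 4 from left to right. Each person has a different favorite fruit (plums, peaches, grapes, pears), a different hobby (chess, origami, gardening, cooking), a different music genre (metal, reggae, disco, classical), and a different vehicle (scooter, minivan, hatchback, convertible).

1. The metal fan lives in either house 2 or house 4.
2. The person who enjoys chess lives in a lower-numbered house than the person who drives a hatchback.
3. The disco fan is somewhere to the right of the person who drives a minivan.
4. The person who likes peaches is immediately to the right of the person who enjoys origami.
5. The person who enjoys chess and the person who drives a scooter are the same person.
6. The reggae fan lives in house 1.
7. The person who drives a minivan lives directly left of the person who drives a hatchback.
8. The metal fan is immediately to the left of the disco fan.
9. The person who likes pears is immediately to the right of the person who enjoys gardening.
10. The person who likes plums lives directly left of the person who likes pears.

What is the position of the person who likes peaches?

4

Clue 6: the reggae fan is in house 1.
The metal fan is in house 2 (clue 8).
By clue 8, the disco fan is in house 3.
The only hobby still possible for house 4 is cooking.
That leaves classical as the music genre for house 4.
House 4 vehicle: only convertible fits.
House 3 vehicle: only hatchback fits.
From clue 7, the person who drives a minivan must be in house 2.
That leaves scooter as the vehicle for house 1.
Clue 5: the person who enjoys chess is in house 1.
That leaves grapes as the favorite fruit for house 1.
The only favorite fruit still possible for house 2 is plums.
From clue 10, the person who likes pears must be in house 3.
House 4's favorite fruit must be peaches (nothing else left).
Clue 4: the person who enjoys origami is in house 3.
Clue 9 places the person who enjoys gardening in house 2.
So: house 1 = grapes/chess/reggae/scooter, house 2 = plums/gardening/metal/minivan, house 3 = pears/origami/disco/hatchback, house 4 = peaches/cooking/classical/convertible.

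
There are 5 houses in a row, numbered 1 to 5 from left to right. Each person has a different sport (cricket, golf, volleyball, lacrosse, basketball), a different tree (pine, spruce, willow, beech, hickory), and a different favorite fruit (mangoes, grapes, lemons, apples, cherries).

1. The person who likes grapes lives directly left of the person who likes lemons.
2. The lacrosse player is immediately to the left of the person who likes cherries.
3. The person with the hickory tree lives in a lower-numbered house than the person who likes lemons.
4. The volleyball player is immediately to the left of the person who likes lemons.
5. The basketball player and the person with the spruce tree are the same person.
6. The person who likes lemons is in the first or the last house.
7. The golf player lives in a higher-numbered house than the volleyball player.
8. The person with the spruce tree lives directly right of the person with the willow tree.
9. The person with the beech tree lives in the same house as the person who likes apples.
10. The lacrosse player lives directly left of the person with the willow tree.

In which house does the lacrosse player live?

1

The person who likes lemons is in house 5 (clue 6).
From clue 1, the person who likes grapes must be in house 4.
By clue 4, the volleyball player is in house 4.
By clue 7, the golf player is in house 5.
From clue 5, the basketball player must be in house 3.
Clue 5: the person with the spruce tree is in house 3.
By clue 8, the person with the willow tree is in house 2.
From clue 10, the lacrosse player must be in house 1.
That leaves cricket as the sport for house 2.
House 1's tree must be beech (nothing else left).
House 4 tree: only hickory fits.
The only tree still possible for house 5 is pine.
The person who likes cherries is in house 2 (clue 2).
Clue 9: the person who likes apples is in house 1.
So house 3 gets mangoes for favorite fruit.
So: house 1 = lacrosse/beech/apples, house 2 = cricket/willow/cherries, house 3 = basketball/spruce/mangoes, house 4 = volleyball/hickory/grapes, house 5 = golf/pine/lemons.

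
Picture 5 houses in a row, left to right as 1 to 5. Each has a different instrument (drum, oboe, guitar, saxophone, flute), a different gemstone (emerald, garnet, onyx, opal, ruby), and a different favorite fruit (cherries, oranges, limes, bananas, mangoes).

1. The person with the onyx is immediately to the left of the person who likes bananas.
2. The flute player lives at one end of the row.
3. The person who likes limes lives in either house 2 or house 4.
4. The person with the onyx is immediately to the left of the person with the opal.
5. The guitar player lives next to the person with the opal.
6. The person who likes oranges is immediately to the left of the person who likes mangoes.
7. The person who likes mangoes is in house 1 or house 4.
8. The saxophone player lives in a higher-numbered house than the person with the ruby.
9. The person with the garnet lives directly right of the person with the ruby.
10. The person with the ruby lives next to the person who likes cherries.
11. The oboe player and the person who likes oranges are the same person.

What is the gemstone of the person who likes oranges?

garnet

From clue 7, the person who likes mangoes must be in house 4.
Clue 6: the person who likes oranges is in house 3.
From clue 11, the oboe player must be in house 3.
That leaves cherries as the favorite fruit for house 1.
House 2's favorite fruit must be limes (nothing else left).
That leaves bananas as the favorite fruit for house 5.
Clue 1: the person with the onyx is in house 4.
The person with the opal is in house 5 (clue 4).
By clue 5, the guitar player is in house 4.
From clue 10, the person with the ruby must be in house 2.
The only gemstone still possible for house 1 is emerald.
House 3's gemstone must be garnet (nothing else left).
The saxophone player is in house 5 (clue 8).
So house 1 gets flute for instrument.
House 2 instrument: only drum fits.
So: house 1 = flute/emerald/cherries, house 2 = drum/ruby/limes, house 3 = oboe/garnet/oranges, house 4 = guitar/onyx/mangoes, house 5 = saxophone/opal/bananas.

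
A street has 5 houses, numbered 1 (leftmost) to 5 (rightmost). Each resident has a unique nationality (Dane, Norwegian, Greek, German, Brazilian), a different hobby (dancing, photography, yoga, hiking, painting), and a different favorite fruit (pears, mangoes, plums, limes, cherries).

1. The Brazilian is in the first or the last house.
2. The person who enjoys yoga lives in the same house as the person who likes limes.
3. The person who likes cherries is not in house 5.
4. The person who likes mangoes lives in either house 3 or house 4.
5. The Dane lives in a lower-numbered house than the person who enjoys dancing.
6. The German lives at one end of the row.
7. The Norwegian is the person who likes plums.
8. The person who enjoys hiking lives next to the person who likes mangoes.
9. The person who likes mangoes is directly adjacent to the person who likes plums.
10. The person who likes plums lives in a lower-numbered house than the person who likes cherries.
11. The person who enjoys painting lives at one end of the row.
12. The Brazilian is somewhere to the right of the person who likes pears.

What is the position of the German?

From clue 12, the Brazilian must be in house 5.
House 5 favorite fruit: only limes fits.
Clue 2 places the person who enjoys yoga in house 5.
That leaves German as the nationality for house 1.
The only hobby still possible for house 1 is painting.
That leaves pears as the favorite fruit for house 1.
The only favorite fruit still possible for house 2 is plums.
From clue 7, the Norwegian must be in house 2.
Clue 9: the person who likes mangoes is in house 3.
So house 4 gets Greek for nationality.
House 4 favorite fruit: only cherries fits.
From clue 5, the person who enjoys dancing must be in house 4.
That leaves Dane as the nationality for house 3.
That leaves hiking as the hobby for house 2.
House 3 hobby: only photography fits.
So: house 1 = German/painting/pears, house 2 = Norwegian/hiking/plums, house 3 = Dane/photography/mangoes, house 4 = Greek/dancing/cherries, house 5 = Brazilian/yoga/limes.

1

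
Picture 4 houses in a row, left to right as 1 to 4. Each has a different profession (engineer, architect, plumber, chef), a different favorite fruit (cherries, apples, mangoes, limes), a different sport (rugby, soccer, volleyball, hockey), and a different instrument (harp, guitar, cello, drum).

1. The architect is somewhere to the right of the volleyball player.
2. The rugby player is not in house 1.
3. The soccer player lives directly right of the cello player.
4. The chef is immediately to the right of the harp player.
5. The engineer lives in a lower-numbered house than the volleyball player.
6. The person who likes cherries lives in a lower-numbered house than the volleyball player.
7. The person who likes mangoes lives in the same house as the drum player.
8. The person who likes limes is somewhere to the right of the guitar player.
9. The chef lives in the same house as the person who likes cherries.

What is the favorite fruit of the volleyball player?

By clue 9, the chef is in house 2.
Clue 9: the person who likes cherries is in house 2.
So house 1 gets hockey for sport.
The only instrument still possible for house 4 is drum.
The harp player is in house 1 (clue 4).
Clue 6 places the volleyball player in house 3.
Clue 7: the person who likes mangoes is in house 4.
So house 1 gets engineer for profession.
That leaves apples as the favorite fruit for house 1.
House 3 favorite fruit: only limes fits.
By clue 1, the architect is in house 4.
Clue 3: the soccer player is in house 4.
The cello player is in house 3 (clue 3).
The guitar player is in house 2 (clue 8).
So house 3 gets plumber for profession.
So house 2 gets rugby for sport.
So: house 1 = engineer/apples/hockey/harp, house 2 = chef/cherries/rugby/guitar, house 3 = plumber/limes/volleyball/cello, house 4 = architect/mangoes/soccer/drum.

limes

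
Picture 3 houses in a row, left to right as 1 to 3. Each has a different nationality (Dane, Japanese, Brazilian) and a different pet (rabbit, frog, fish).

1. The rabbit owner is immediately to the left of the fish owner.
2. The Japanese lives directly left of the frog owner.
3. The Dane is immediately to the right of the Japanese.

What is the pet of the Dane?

House 1's pet must be rabbit (nothing else left).
Clue 1 places the fish owner in house 2.
House 3 pet: only frog fits.
Clue 2 places the Japanese in house 2.
The Dane is in house 3 (clue 3).
That leaves Brazilian as the nationality for house 1.
So: house 1 = Brazilian/rabbit, house 2 = Japanese/fish, house 3 = Dane/frog.

frog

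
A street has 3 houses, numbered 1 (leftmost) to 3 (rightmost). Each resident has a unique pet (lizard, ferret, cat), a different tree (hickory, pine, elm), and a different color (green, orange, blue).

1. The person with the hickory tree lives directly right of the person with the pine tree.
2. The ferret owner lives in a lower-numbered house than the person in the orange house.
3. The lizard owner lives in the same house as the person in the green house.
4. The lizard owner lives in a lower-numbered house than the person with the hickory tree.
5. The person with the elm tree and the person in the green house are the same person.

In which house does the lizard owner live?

House 3 pet: only cat fits.
So house 3 gets hickory for tree.
From clue 1, the person with the pine tree must be in house 2.
House 1 tree: only elm fits.
Clue 5 places the person in the green house in house 1.
By clue 3, the lizard owner is in house 1.
House 2 pet: only ferret fits.
Clue 2: the person in the orange house is in house 3.
House 2's color must be blue (nothing else left).
So: house 1 = lizard/elm/green, house 2 = ferret/pine/blue, house 3 = cat/hickory/orange.

1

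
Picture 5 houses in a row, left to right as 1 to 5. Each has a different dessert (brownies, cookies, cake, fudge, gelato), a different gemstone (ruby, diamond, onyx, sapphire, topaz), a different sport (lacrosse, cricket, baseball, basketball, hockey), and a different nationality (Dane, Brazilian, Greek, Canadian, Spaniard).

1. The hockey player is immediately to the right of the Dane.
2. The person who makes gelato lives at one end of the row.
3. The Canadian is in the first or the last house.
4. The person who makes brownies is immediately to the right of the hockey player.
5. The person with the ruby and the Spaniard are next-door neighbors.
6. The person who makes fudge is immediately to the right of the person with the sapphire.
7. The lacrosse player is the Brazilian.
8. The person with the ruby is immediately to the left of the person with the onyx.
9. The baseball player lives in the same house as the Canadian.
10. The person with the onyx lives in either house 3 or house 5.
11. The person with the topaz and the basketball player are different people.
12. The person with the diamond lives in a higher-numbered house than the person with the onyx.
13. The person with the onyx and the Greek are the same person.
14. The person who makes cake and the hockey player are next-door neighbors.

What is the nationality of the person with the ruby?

Clue 12 places the person with the onyx in house 3.
From clue 13, the Greek must be in house 3.
Clue 8 places the person with the ruby in house 2.
The only nationality still possible for house 4 is Brazilian.
The Spaniard is in house 1 (clue 5).
By clue 7, the lacrosse player is in house 4.
So house 2 gets Dane for nationality.
That leaves Canadian as the nationality for house 5.
From clue 1, the hockey player must be in house 3.
Clue 4: the person who makes brownies is in house 4.
Clue 9: the baseball player is in house 5.
That leaves gelato as the dessert for house 1.
The only dessert still possible for house 2 is cake.
The only dessert still possible for house 3 is cookies.
So house 5 gets fudge for dessert.
By clue 6, the person with the sapphire is in house 4.
That leaves topaz as the gemstone for house 1.
So house 5 gets diamond for gemstone.
Clue 11: the basketball player is in house 2.
That leaves cricket as the sport for house 1.
So: house 1 = gelato/topaz/cricket/Spaniard, house 2 = cake/ruby/basketball/Dane, house 3 = cookies/onyx/hockey/Greek, house 4 = brownies/sapphire/lacrosse/Brazilian, house 5 = fudge/diamond/baseball/Canadian.

Dane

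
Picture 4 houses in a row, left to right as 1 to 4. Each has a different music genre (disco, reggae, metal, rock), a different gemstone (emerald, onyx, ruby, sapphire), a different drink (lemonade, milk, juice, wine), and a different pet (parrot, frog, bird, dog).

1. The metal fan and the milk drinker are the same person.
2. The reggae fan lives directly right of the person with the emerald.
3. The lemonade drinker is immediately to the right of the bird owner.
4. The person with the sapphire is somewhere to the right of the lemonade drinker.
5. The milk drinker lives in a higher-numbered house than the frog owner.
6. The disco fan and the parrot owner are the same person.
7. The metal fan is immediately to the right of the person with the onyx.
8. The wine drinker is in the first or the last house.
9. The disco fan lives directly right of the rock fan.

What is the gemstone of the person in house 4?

sapphire

The only music genre still possible for house 1 is rock.
From clue 9, the disco fan must be in house 2.
Clue 6: the parrot owner is in house 2.
House 1 gemstone: only ruby fits.
House 4 gemstone: only sapphire fits.
That leaves bird as the pet for house 1.
So house 4 gets dog for pet.
Clue 3: the lemonade drinker is in house 2.
Clue 5 places the milk drinker in house 4.
House 1's drink must be wine (nothing else left).
House 3 drink: only juice fits.
So house 3 gets frog for pet.
From clue 1, the metal fan must be in house 4.
By clue 7, the person with the onyx is in house 3.
So house 3 gets reggae for music genre.
House 2's gemstone must be emerald (nothing else left).
So: house 1 = rock/ruby/wine/bird, house 2 = disco/emerald/lemonade/parrot, house 3 = reggae/onyx/juice/frog, house 4 = metal/sapphire/milk/dog.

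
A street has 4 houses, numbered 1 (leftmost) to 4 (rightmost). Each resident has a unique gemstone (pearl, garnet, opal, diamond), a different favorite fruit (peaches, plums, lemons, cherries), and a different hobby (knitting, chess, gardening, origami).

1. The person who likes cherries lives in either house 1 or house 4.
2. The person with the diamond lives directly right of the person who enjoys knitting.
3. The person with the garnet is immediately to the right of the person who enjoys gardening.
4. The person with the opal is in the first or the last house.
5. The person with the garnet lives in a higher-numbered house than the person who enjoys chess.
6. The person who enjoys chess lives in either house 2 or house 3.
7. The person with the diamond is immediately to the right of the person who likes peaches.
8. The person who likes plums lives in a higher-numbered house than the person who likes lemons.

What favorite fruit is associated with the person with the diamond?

That leaves origami as the hobby for house 4.
So house 1 gets knitting for hobby.
The person with the diamond is in house 2 (clue 2).
By clue 7, the person who likes peaches is in house 1.
House 4 favorite fruit: only cherries fits.
By clue 8, the person who likes plums is in house 3.
By clue 8, the person who likes lemons is in house 2.
The person with the garnet is narrowed to house 3 or 4; consider each.
Placing it in house 3 leads to a contradiction, so it's in house 4.
From clue 3, the person who enjoys gardening must be in house 3.
So house 1 gets opal for gemstone.
The only gemstone still possible for house 3 is pearl.
House 2's hobby must be chess (nothing else left).
So: house 1 = opal/peaches/knitting, house 2 = diamond/lemons/chess, house 3 = pearl/plums/gardening, house 4 = garnet/cherries/origami.

lemons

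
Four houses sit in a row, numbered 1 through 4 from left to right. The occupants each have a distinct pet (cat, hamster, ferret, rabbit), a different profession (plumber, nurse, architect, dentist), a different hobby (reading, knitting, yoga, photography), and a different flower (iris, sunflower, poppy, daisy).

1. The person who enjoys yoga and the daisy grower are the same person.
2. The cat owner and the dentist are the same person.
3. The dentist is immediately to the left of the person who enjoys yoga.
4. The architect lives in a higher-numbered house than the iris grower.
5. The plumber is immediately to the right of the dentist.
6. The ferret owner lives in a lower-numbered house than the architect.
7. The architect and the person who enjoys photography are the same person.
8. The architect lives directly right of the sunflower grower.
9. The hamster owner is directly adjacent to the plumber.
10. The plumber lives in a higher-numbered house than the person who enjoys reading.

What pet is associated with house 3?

hamster

The cat owner is narrowed to house 1 or 2 or 3; consider each.
Placing it in house 2 and house 3 leads to a contradiction, so it's in house 1.
Clue 2 places the dentist in house 1.
Clue 3: the person who enjoys yoga is in house 2.
Clue 5: the plumber is in house 2.
By clue 10, the person who enjoys reading is in house 1.
House 2's pet must be ferret (nothing else left).
That leaves hamster as the pet for house 3.
So house 4 gets rabbit for pet.
Clue 1 places the daisy grower in house 2.
House 4's flower must be poppy (nothing else left).
From clue 8, the architect must be in house 4.
That leaves nurse as the profession for house 3.
That leaves iris as the flower for house 1.
House 3's flower must be sunflower (nothing else left).
Clue 7: the person who enjoys photography is in house 4.
House 3's hobby must be knitting (nothing else left).
So: house 1 = cat/dentist/reading/iris, house 2 = ferret/plumber/yoga/daisy, house 3 = hamster/nurse/knitting/sunflower, house 4 = rabbit/architect/photography/poppy.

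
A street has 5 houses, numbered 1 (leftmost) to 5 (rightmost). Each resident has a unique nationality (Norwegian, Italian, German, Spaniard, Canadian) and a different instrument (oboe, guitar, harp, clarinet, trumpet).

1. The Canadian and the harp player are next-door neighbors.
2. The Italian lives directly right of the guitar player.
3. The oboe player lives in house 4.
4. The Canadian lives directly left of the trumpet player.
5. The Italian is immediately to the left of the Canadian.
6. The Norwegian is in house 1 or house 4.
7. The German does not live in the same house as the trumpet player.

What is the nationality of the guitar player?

By clue 3, the oboe player is in house 4.
The Canadian is in house 4 (clue 4).
Clue 4: the trumpet player is in house 5.
From clue 5, the Italian must be in house 3.
The only nationality still possible for house 5 is Spaniard.
Clue 1: the harp player is in house 3.
Clue 2 places the guitar player in house 2.
That leaves Norwegian as the nationality for house 1.
The only nationality still possible for house 2 is German.
The only instrument still possible for house 1 is clarinet.
So: house 1 = Norwegian/clarinet, house 2 = German/guitar, house 3 = Italian/harp, house 4 = Canadian/oboe, house 5 = Spaniard/trumpet.

German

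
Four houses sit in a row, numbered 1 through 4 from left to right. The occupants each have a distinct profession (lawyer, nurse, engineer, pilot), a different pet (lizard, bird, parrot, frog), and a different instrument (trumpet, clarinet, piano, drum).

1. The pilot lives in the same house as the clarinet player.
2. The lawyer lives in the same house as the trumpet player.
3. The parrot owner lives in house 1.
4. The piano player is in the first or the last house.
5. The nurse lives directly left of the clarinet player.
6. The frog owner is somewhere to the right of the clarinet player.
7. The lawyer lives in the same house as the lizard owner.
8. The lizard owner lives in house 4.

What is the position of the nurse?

1

Clue 3 places the parrot owner in house 1.
By clue 8, the lizard owner is in house 4.
That leaves bird as the pet for house 2.
So house 3 gets frog for pet.
From clue 6, the clarinet player must be in house 2.
By clue 7, the lawyer is in house 4.
Clue 1: the pilot is in house 2.
From clue 2, the trumpet player must be in house 4.
Clue 5 places the nurse in house 1.
The only profession still possible for house 3 is engineer.
House 1's instrument must be piano (nothing else left).
That leaves drum as the instrument for house 3.
So: house 1 = nurse/parrot/piano, house 2 = pilot/bird/clarinet, house 3 = engineer/frog/drum, house 4 = lawyer/lizard/trumpet.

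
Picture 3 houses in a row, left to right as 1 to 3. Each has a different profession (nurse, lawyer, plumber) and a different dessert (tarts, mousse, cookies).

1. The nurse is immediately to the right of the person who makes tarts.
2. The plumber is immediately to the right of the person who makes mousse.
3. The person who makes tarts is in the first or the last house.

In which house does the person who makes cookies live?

By clue 3, the person who makes tarts is in house 1.
House 1 profession: only lawyer fits.
The only dessert still possible for house 2 is mousse.
That leaves cookies as the dessert for house 3.
The nurse is in house 2 (clue 1).
From clue 2, the plumber must be in house 3.
So: house 1 = lawyer/tarts, house 2 = nurse/mousse, house 3 = plumber/cookies.

3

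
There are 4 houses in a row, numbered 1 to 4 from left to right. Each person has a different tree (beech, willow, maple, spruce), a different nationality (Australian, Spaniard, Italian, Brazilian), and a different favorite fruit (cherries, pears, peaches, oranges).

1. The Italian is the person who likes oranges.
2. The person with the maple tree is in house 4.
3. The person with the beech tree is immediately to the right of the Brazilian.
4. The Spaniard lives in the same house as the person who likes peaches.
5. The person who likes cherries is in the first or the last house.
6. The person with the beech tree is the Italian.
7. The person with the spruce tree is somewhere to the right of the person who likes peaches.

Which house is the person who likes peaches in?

Clue 2: the person with the maple tree is in house 4.
So house 1 gets willow for tree.
So house 4 gets Australian for nationality.
So house 3 gets Italian for nationality.
Clue 1 places the person who likes oranges in house 3.
Clue 6 places the person with the beech tree in house 3.
House 2 tree: only spruce fits.
The Brazilian is in house 2 (clue 3).
By clue 7, the person who likes peaches is in house 1.
House 1's nationality must be Spaniard (nothing else left).
House 2 favorite fruit: only pears fits.
So house 4 gets cherries for favorite fruit.
So: house 1 = willow/Spaniard/peaches, house 2 = spruce/Brazilian/pears, house 3 = beech/Italian/oranges, house 4 = maple/Australian/cherries.

1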